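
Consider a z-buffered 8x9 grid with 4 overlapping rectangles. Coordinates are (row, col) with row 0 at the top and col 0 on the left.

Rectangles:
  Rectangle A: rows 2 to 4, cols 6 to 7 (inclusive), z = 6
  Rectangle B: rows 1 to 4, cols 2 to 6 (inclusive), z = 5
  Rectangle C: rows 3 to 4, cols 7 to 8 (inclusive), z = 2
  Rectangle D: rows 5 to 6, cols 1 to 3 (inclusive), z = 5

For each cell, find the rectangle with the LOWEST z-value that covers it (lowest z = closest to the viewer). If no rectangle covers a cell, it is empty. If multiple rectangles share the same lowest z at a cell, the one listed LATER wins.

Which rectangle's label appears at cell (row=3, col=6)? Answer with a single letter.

Answer: B

Derivation:
Check cell (3,6):
  A: rows 2-4 cols 6-7 z=6 -> covers; best now A (z=6)
  B: rows 1-4 cols 2-6 z=5 -> covers; best now B (z=5)
  C: rows 3-4 cols 7-8 -> outside (col miss)
  D: rows 5-6 cols 1-3 -> outside (row miss)
Winner: B at z=5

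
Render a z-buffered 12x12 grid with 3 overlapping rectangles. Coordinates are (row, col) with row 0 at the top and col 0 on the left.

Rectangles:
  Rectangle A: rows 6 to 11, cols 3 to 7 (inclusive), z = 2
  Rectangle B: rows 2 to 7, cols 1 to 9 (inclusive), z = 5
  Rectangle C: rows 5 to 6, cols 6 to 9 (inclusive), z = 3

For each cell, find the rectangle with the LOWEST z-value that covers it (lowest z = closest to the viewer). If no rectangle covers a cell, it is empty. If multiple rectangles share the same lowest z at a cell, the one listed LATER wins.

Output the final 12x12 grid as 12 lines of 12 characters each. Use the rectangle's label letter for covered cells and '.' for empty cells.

............
............
.BBBBBBBBB..
.BBBBBBBBB..
.BBBBBBBBB..
.BBBBBCCCC..
.BBAAAAACC..
.BBAAAAABB..
...AAAAA....
...AAAAA....
...AAAAA....
...AAAAA....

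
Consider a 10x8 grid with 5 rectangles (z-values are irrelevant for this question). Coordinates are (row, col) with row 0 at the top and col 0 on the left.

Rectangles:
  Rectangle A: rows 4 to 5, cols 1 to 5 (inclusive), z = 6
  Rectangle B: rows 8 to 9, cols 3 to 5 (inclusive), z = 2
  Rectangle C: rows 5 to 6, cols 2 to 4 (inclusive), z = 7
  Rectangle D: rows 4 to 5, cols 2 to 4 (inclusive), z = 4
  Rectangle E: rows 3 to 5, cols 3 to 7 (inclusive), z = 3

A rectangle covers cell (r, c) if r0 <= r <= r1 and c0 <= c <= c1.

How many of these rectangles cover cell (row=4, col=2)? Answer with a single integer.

Answer: 2

Derivation:
Check cell (4,2):
  A: rows 4-5 cols 1-5 -> covers
  B: rows 8-9 cols 3-5 -> outside (row miss)
  C: rows 5-6 cols 2-4 -> outside (row miss)
  D: rows 4-5 cols 2-4 -> covers
  E: rows 3-5 cols 3-7 -> outside (col miss)
Count covering = 2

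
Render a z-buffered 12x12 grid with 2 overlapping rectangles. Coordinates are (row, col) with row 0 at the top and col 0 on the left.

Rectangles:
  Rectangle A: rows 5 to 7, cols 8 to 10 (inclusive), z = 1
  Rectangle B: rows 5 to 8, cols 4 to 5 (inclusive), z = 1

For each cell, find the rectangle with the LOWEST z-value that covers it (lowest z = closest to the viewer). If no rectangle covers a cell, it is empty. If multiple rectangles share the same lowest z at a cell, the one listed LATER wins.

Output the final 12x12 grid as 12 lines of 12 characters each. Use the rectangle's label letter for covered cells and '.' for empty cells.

............
............
............
............
............
....BB..AAA.
....BB..AAA.
....BB..AAA.
....BB......
............
............
............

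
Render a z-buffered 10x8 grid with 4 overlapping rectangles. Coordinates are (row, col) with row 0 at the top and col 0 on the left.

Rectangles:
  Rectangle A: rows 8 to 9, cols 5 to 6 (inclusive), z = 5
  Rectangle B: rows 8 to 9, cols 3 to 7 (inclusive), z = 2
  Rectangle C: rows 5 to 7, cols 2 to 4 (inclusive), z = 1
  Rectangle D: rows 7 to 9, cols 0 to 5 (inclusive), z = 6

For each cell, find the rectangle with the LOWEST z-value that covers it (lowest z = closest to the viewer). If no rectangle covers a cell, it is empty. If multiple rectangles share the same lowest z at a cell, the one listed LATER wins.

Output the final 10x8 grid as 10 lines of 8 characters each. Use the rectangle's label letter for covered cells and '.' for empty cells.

........
........
........
........
........
..CCC...
..CCC...
DDCCCD..
DDDBBBBB
DDDBBBBB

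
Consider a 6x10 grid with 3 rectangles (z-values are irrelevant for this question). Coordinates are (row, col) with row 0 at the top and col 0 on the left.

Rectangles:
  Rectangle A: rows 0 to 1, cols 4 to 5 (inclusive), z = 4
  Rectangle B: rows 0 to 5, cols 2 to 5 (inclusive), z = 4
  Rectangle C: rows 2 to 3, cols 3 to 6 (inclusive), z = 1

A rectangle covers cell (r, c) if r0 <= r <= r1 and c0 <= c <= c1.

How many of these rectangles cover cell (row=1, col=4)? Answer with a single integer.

Answer: 2

Derivation:
Check cell (1,4):
  A: rows 0-1 cols 4-5 -> covers
  B: rows 0-5 cols 2-5 -> covers
  C: rows 2-3 cols 3-6 -> outside (row miss)
Count covering = 2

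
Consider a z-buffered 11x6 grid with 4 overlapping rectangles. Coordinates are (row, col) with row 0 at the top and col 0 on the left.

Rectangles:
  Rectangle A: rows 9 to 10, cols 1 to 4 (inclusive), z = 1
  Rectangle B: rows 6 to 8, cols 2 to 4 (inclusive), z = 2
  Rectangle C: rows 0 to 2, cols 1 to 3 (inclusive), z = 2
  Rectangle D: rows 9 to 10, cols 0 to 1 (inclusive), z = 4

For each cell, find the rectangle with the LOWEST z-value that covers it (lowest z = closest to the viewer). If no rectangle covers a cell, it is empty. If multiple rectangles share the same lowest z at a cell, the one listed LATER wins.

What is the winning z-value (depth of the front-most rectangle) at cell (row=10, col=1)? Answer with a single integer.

Answer: 1

Derivation:
Check cell (10,1):
  A: rows 9-10 cols 1-4 z=1 -> covers; best now A (z=1)
  B: rows 6-8 cols 2-4 -> outside (row miss)
  C: rows 0-2 cols 1-3 -> outside (row miss)
  D: rows 9-10 cols 0-1 z=4 -> covers; best now A (z=1)
Winner: A at z=1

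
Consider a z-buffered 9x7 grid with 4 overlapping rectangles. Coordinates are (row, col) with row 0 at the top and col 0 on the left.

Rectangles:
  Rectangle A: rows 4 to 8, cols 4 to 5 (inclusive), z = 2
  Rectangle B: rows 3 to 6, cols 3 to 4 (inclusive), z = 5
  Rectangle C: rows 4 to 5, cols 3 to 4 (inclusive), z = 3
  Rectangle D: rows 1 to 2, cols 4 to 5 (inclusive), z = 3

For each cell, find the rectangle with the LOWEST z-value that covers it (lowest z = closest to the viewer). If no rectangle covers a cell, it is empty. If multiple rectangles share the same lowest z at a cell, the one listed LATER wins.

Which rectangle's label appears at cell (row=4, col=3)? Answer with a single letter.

Check cell (4,3):
  A: rows 4-8 cols 4-5 -> outside (col miss)
  B: rows 3-6 cols 3-4 z=5 -> covers; best now B (z=5)
  C: rows 4-5 cols 3-4 z=3 -> covers; best now C (z=3)
  D: rows 1-2 cols 4-5 -> outside (row miss)
Winner: C at z=3

Answer: C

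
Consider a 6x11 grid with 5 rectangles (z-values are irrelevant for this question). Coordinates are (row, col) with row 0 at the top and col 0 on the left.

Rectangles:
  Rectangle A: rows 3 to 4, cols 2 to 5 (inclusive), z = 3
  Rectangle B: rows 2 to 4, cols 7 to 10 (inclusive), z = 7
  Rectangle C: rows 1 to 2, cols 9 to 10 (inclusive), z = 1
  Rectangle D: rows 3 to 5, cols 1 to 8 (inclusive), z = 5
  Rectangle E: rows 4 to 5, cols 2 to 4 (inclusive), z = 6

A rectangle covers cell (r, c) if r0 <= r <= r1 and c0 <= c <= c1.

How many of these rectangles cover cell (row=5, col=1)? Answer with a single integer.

Check cell (5,1):
  A: rows 3-4 cols 2-5 -> outside (row miss)
  B: rows 2-4 cols 7-10 -> outside (row miss)
  C: rows 1-2 cols 9-10 -> outside (row miss)
  D: rows 3-5 cols 1-8 -> covers
  E: rows 4-5 cols 2-4 -> outside (col miss)
Count covering = 1

Answer: 1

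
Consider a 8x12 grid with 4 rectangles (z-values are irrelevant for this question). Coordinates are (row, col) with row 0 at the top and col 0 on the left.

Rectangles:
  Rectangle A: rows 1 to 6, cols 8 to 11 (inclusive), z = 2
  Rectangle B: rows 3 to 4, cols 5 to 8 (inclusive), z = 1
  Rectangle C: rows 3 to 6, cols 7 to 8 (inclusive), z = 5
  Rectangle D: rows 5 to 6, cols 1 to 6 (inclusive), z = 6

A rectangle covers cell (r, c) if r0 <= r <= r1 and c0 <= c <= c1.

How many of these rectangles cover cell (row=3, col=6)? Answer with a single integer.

Answer: 1

Derivation:
Check cell (3,6):
  A: rows 1-6 cols 8-11 -> outside (col miss)
  B: rows 3-4 cols 5-8 -> covers
  C: rows 3-6 cols 7-8 -> outside (col miss)
  D: rows 5-6 cols 1-6 -> outside (row miss)
Count covering = 1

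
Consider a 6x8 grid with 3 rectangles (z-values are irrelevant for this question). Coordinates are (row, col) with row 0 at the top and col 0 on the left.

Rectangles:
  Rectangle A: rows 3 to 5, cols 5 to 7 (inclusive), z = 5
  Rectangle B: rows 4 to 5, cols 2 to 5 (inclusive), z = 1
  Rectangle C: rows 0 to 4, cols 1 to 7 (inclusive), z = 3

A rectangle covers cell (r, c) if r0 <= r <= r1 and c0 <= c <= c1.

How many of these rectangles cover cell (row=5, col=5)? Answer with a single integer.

Check cell (5,5):
  A: rows 3-5 cols 5-7 -> covers
  B: rows 4-5 cols 2-5 -> covers
  C: rows 0-4 cols 1-7 -> outside (row miss)
Count covering = 2

Answer: 2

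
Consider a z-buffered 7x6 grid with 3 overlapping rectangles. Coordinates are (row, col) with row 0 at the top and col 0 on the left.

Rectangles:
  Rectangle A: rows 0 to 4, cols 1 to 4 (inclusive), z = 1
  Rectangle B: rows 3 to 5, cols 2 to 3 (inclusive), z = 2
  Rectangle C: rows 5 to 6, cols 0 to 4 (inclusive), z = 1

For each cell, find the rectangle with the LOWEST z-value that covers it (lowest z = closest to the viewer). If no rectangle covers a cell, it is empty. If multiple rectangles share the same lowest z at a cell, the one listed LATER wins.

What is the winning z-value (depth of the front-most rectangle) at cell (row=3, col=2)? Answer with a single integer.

Check cell (3,2):
  A: rows 0-4 cols 1-4 z=1 -> covers; best now A (z=1)
  B: rows 3-5 cols 2-3 z=2 -> covers; best now A (z=1)
  C: rows 5-6 cols 0-4 -> outside (row miss)
Winner: A at z=1

Answer: 1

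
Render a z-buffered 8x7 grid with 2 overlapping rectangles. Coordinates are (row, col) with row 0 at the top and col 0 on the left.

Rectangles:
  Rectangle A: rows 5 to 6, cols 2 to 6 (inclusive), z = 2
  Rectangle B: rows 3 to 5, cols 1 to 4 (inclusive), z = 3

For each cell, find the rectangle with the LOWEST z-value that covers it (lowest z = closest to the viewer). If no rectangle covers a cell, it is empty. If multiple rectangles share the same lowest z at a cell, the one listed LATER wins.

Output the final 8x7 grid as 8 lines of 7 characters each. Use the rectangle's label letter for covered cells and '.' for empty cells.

.......
.......
.......
.BBBB..
.BBBB..
.BAAAAA
..AAAAA
.......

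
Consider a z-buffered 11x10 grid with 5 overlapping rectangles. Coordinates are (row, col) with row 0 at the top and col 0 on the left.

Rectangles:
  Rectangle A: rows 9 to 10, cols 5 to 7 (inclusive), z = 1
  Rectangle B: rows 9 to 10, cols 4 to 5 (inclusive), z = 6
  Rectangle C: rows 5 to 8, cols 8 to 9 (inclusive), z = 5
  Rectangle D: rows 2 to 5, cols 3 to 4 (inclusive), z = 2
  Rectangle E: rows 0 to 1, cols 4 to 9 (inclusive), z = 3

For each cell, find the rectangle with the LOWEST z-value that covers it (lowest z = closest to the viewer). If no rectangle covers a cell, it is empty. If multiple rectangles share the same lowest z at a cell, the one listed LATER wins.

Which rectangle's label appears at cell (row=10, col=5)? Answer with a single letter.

Check cell (10,5):
  A: rows 9-10 cols 5-7 z=1 -> covers; best now A (z=1)
  B: rows 9-10 cols 4-5 z=6 -> covers; best now A (z=1)
  C: rows 5-8 cols 8-9 -> outside (row miss)
  D: rows 2-5 cols 3-4 -> outside (row miss)
  E: rows 0-1 cols 4-9 -> outside (row miss)
Winner: A at z=1

Answer: A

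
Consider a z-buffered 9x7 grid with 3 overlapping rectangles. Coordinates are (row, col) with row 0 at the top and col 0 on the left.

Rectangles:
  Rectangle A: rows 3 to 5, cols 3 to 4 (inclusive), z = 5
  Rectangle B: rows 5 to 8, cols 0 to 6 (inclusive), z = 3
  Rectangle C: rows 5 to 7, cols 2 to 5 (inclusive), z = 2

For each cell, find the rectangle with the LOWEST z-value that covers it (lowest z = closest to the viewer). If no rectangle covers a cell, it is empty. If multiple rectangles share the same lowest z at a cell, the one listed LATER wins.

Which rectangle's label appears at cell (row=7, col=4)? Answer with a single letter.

Check cell (7,4):
  A: rows 3-5 cols 3-4 -> outside (row miss)
  B: rows 5-8 cols 0-6 z=3 -> covers; best now B (z=3)
  C: rows 5-7 cols 2-5 z=2 -> covers; best now C (z=2)
Winner: C at z=2

Answer: C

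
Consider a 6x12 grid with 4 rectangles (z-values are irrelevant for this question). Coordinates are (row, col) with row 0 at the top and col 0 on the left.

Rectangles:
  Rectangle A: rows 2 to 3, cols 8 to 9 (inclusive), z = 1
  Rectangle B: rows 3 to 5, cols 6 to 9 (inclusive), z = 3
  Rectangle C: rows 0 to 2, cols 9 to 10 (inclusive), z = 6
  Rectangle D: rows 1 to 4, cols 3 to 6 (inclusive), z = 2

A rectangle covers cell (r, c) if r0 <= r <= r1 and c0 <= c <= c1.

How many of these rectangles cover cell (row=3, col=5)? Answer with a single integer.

Check cell (3,5):
  A: rows 2-3 cols 8-9 -> outside (col miss)
  B: rows 3-5 cols 6-9 -> outside (col miss)
  C: rows 0-2 cols 9-10 -> outside (row miss)
  D: rows 1-4 cols 3-6 -> covers
Count covering = 1

Answer: 1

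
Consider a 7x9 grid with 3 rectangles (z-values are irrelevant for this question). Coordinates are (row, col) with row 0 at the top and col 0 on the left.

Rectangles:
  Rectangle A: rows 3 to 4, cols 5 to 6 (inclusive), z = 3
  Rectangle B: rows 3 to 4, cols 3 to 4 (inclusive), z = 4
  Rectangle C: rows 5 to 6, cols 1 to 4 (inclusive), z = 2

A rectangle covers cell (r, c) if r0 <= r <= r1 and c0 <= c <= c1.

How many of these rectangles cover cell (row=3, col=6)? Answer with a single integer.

Check cell (3,6):
  A: rows 3-4 cols 5-6 -> covers
  B: rows 3-4 cols 3-4 -> outside (col miss)
  C: rows 5-6 cols 1-4 -> outside (row miss)
Count covering = 1

Answer: 1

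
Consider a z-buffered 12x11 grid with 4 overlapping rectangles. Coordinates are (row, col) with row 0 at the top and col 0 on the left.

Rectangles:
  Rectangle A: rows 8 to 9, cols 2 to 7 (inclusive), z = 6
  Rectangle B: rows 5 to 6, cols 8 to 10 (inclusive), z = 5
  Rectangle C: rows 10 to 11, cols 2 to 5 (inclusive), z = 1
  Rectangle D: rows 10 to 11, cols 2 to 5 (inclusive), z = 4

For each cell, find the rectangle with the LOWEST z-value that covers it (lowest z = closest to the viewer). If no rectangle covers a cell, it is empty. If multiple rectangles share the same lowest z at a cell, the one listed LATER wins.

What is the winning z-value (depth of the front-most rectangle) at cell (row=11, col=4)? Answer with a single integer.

Check cell (11,4):
  A: rows 8-9 cols 2-7 -> outside (row miss)
  B: rows 5-6 cols 8-10 -> outside (row miss)
  C: rows 10-11 cols 2-5 z=1 -> covers; best now C (z=1)
  D: rows 10-11 cols 2-5 z=4 -> covers; best now C (z=1)
Winner: C at z=1

Answer: 1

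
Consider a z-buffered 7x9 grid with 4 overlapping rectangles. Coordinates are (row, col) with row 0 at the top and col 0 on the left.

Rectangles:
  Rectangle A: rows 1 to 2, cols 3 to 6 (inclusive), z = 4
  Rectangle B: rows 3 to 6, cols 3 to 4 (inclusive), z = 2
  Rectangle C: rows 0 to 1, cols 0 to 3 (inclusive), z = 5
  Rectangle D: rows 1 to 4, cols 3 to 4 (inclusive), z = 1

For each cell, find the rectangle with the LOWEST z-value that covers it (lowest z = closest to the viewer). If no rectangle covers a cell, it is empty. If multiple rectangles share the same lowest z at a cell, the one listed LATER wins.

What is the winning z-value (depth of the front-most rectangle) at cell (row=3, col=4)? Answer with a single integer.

Check cell (3,4):
  A: rows 1-2 cols 3-6 -> outside (row miss)
  B: rows 3-6 cols 3-4 z=2 -> covers; best now B (z=2)
  C: rows 0-1 cols 0-3 -> outside (row miss)
  D: rows 1-4 cols 3-4 z=1 -> covers; best now D (z=1)
Winner: D at z=1

Answer: 1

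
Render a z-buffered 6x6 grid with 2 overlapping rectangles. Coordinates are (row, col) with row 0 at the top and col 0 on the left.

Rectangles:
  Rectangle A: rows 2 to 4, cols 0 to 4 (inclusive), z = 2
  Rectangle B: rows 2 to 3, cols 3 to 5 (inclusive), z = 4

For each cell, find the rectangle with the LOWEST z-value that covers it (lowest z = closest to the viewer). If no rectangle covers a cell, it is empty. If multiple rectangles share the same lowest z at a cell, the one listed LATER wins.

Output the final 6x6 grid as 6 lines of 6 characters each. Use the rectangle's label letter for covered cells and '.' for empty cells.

......
......
AAAAAB
AAAAAB
AAAAA.
......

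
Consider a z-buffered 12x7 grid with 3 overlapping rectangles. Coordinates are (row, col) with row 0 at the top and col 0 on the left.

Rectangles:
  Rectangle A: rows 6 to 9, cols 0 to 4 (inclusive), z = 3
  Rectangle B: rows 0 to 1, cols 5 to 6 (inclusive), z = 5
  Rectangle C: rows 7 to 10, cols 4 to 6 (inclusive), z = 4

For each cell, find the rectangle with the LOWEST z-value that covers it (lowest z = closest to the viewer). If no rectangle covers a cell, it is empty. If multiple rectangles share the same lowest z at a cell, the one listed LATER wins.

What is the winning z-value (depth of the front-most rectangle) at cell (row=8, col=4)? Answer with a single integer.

Check cell (8,4):
  A: rows 6-9 cols 0-4 z=3 -> covers; best now A (z=3)
  B: rows 0-1 cols 5-6 -> outside (row miss)
  C: rows 7-10 cols 4-6 z=4 -> covers; best now A (z=3)
Winner: A at z=3

Answer: 3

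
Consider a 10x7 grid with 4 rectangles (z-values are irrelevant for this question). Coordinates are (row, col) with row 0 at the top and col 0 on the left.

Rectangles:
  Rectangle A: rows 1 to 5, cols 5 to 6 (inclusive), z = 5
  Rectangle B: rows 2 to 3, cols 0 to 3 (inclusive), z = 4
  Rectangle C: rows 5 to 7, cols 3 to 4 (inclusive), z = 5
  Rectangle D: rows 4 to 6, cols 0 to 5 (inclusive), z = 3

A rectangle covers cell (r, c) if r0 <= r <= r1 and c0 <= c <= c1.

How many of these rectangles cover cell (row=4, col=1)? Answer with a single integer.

Check cell (4,1):
  A: rows 1-5 cols 5-6 -> outside (col miss)
  B: rows 2-3 cols 0-3 -> outside (row miss)
  C: rows 5-7 cols 3-4 -> outside (row miss)
  D: rows 4-6 cols 0-5 -> covers
Count covering = 1

Answer: 1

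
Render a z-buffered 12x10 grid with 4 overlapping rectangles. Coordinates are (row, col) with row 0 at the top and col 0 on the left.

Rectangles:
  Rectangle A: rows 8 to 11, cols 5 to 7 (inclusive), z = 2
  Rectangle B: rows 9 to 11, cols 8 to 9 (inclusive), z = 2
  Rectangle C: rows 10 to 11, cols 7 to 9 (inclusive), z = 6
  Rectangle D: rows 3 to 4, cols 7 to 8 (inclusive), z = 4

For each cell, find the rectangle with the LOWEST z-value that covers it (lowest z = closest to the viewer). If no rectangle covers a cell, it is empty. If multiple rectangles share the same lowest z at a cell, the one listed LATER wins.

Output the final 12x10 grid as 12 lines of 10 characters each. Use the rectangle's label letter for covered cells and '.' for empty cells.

..........
..........
..........
.......DD.
.......DD.
..........
..........
..........
.....AAA..
.....AAABB
.....AAABB
.....AAABB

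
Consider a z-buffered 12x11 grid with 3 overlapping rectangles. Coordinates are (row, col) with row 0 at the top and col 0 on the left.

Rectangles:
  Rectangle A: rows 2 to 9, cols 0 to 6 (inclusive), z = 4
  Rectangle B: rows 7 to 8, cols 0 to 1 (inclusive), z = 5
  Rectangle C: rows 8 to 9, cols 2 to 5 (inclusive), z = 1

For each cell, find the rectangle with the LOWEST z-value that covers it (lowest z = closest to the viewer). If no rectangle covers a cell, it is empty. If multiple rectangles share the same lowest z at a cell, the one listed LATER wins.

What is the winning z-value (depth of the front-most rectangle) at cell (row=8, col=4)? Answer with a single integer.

Answer: 1

Derivation:
Check cell (8,4):
  A: rows 2-9 cols 0-6 z=4 -> covers; best now A (z=4)
  B: rows 7-8 cols 0-1 -> outside (col miss)
  C: rows 8-9 cols 2-5 z=1 -> covers; best now C (z=1)
Winner: C at z=1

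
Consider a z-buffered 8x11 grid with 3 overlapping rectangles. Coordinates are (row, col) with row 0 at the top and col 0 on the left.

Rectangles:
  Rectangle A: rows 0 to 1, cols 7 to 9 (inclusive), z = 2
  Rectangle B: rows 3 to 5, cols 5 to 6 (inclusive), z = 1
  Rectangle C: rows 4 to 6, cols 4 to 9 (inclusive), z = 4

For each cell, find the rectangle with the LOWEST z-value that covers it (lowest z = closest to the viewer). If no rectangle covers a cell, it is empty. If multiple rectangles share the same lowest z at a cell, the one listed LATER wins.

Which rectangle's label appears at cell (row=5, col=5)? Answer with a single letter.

Answer: B

Derivation:
Check cell (5,5):
  A: rows 0-1 cols 7-9 -> outside (row miss)
  B: rows 3-5 cols 5-6 z=1 -> covers; best now B (z=1)
  C: rows 4-6 cols 4-9 z=4 -> covers; best now B (z=1)
Winner: B at z=1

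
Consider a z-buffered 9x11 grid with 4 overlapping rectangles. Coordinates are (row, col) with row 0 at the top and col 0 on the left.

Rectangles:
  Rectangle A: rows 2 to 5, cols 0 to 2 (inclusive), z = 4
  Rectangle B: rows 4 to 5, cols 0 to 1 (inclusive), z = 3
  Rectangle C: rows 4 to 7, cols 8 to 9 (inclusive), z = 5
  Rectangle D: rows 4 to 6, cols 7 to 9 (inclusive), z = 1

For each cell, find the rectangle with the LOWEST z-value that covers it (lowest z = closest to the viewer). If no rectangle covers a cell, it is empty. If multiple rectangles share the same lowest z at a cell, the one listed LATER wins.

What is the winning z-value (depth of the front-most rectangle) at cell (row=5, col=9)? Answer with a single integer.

Answer: 1

Derivation:
Check cell (5,9):
  A: rows 2-5 cols 0-2 -> outside (col miss)
  B: rows 4-5 cols 0-1 -> outside (col miss)
  C: rows 4-7 cols 8-9 z=5 -> covers; best now C (z=5)
  D: rows 4-6 cols 7-9 z=1 -> covers; best now D (z=1)
Winner: D at z=1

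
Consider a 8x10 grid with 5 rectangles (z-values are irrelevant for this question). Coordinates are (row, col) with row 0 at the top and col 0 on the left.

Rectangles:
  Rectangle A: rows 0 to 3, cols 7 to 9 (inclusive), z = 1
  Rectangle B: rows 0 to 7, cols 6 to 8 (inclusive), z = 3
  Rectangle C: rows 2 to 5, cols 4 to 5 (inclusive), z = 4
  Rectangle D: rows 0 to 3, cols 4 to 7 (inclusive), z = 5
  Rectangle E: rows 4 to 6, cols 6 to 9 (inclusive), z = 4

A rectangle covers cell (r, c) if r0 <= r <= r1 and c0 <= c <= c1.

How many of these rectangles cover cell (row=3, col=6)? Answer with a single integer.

Answer: 2

Derivation:
Check cell (3,6):
  A: rows 0-3 cols 7-9 -> outside (col miss)
  B: rows 0-7 cols 6-8 -> covers
  C: rows 2-5 cols 4-5 -> outside (col miss)
  D: rows 0-3 cols 4-7 -> covers
  E: rows 4-6 cols 6-9 -> outside (row miss)
Count covering = 2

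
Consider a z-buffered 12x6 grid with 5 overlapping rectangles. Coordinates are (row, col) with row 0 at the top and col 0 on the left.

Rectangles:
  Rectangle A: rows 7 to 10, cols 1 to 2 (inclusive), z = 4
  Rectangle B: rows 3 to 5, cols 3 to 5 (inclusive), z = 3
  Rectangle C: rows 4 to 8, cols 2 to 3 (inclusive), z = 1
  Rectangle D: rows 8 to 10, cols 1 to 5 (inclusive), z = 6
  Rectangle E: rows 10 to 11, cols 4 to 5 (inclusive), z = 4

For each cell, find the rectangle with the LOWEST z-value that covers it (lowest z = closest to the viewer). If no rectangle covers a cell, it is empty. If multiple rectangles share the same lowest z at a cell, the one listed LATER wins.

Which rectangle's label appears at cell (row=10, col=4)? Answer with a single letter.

Answer: E

Derivation:
Check cell (10,4):
  A: rows 7-10 cols 1-2 -> outside (col miss)
  B: rows 3-5 cols 3-5 -> outside (row miss)
  C: rows 4-8 cols 2-3 -> outside (row miss)
  D: rows 8-10 cols 1-5 z=6 -> covers; best now D (z=6)
  E: rows 10-11 cols 4-5 z=4 -> covers; best now E (z=4)
Winner: E at z=4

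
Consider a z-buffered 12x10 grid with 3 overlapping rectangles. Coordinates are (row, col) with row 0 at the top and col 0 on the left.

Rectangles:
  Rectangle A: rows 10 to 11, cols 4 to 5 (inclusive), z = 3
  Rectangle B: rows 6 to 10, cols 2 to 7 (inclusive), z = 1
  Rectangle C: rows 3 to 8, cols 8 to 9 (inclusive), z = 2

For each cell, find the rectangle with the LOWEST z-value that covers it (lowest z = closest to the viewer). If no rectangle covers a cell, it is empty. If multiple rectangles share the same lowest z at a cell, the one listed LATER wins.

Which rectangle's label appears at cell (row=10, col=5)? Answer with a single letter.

Check cell (10,5):
  A: rows 10-11 cols 4-5 z=3 -> covers; best now A (z=3)
  B: rows 6-10 cols 2-7 z=1 -> covers; best now B (z=1)
  C: rows 3-8 cols 8-9 -> outside (row miss)
Winner: B at z=1

Answer: B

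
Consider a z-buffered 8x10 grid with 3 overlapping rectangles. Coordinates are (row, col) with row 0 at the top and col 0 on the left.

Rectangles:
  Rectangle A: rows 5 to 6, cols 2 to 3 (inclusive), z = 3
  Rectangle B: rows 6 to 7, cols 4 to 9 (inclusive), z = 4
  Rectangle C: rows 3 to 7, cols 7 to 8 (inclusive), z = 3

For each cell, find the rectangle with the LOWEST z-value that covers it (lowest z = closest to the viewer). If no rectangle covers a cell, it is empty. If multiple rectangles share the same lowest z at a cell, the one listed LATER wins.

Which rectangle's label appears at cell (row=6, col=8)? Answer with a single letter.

Check cell (6,8):
  A: rows 5-6 cols 2-3 -> outside (col miss)
  B: rows 6-7 cols 4-9 z=4 -> covers; best now B (z=4)
  C: rows 3-7 cols 7-8 z=3 -> covers; best now C (z=3)
Winner: C at z=3

Answer: C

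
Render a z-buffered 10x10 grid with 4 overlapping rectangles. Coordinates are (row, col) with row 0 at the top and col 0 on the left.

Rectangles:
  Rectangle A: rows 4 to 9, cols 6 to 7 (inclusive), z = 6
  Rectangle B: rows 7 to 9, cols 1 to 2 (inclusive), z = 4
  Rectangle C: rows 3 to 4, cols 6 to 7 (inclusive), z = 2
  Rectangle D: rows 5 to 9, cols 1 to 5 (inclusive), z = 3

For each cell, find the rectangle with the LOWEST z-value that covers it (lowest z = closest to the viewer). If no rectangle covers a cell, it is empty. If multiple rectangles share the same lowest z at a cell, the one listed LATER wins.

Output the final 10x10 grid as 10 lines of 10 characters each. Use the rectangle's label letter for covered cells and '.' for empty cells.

..........
..........
..........
......CC..
......CC..
.DDDDDAA..
.DDDDDAA..
.DDDDDAA..
.DDDDDAA..
.DDDDDAA..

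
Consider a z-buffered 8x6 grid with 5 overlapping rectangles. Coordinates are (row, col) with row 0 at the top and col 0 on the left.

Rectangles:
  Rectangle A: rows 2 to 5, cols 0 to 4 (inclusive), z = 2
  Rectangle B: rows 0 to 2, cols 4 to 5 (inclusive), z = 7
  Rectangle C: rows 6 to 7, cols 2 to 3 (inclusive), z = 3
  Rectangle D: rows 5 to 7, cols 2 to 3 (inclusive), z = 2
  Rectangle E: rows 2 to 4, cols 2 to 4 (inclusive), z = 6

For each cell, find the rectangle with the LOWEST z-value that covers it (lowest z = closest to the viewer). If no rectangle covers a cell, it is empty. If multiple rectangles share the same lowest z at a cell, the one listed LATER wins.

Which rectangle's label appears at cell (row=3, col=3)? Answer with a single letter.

Check cell (3,3):
  A: rows 2-5 cols 0-4 z=2 -> covers; best now A (z=2)
  B: rows 0-2 cols 4-5 -> outside (row miss)
  C: rows 6-7 cols 2-3 -> outside (row miss)
  D: rows 5-7 cols 2-3 -> outside (row miss)
  E: rows 2-4 cols 2-4 z=6 -> covers; best now A (z=2)
Winner: A at z=2

Answer: A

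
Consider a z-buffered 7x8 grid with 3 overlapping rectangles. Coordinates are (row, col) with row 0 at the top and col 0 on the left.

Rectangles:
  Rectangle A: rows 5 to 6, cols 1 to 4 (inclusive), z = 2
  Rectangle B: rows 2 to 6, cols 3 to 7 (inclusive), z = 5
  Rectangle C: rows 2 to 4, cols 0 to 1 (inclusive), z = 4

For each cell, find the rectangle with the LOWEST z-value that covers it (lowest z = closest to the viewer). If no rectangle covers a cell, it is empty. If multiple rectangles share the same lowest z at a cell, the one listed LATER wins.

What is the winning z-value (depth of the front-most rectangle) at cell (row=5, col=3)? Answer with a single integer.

Answer: 2

Derivation:
Check cell (5,3):
  A: rows 5-6 cols 1-4 z=2 -> covers; best now A (z=2)
  B: rows 2-6 cols 3-7 z=5 -> covers; best now A (z=2)
  C: rows 2-4 cols 0-1 -> outside (row miss)
Winner: A at z=2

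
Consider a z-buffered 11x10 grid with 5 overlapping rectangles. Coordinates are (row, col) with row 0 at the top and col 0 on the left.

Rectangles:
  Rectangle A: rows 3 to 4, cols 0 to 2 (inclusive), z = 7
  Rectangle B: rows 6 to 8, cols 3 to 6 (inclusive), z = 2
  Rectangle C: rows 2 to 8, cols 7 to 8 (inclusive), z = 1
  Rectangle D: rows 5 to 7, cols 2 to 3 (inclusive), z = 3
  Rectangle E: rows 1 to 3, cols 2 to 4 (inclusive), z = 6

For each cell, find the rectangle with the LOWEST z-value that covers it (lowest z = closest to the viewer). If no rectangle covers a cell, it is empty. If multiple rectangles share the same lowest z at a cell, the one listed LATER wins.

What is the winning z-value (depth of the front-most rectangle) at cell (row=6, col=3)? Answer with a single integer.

Check cell (6,3):
  A: rows 3-4 cols 0-2 -> outside (row miss)
  B: rows 6-8 cols 3-6 z=2 -> covers; best now B (z=2)
  C: rows 2-8 cols 7-8 -> outside (col miss)
  D: rows 5-7 cols 2-3 z=3 -> covers; best now B (z=2)
  E: rows 1-3 cols 2-4 -> outside (row miss)
Winner: B at z=2

Answer: 2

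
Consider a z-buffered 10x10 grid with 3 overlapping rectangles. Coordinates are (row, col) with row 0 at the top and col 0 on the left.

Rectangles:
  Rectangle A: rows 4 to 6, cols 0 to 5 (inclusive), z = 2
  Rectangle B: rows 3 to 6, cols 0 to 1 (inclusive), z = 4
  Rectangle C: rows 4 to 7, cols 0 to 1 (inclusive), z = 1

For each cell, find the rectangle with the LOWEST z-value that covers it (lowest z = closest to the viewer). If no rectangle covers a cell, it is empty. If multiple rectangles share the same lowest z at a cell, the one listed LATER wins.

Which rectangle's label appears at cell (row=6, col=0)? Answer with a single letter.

Answer: C

Derivation:
Check cell (6,0):
  A: rows 4-6 cols 0-5 z=2 -> covers; best now A (z=2)
  B: rows 3-6 cols 0-1 z=4 -> covers; best now A (z=2)
  C: rows 4-7 cols 0-1 z=1 -> covers; best now C (z=1)
Winner: C at z=1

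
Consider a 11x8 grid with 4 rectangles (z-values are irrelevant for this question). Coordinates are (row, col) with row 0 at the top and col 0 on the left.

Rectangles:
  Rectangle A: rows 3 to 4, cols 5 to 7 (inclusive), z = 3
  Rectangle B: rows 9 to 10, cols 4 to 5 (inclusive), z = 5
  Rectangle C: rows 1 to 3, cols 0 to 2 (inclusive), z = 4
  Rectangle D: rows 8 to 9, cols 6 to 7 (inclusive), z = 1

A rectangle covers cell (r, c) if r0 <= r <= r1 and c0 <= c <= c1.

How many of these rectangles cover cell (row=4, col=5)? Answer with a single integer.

Answer: 1

Derivation:
Check cell (4,5):
  A: rows 3-4 cols 5-7 -> covers
  B: rows 9-10 cols 4-5 -> outside (row miss)
  C: rows 1-3 cols 0-2 -> outside (row miss)
  D: rows 8-9 cols 6-7 -> outside (row miss)
Count covering = 1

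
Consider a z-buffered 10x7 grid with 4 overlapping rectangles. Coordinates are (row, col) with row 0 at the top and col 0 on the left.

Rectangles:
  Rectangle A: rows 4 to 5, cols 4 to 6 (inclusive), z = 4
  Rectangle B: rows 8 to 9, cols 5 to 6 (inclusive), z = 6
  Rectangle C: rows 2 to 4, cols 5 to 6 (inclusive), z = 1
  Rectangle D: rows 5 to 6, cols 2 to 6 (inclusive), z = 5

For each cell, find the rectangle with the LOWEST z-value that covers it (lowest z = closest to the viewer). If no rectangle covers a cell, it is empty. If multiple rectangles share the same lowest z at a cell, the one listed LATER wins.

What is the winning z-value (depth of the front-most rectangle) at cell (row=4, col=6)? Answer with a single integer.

Check cell (4,6):
  A: rows 4-5 cols 4-6 z=4 -> covers; best now A (z=4)
  B: rows 8-9 cols 5-6 -> outside (row miss)
  C: rows 2-4 cols 5-6 z=1 -> covers; best now C (z=1)
  D: rows 5-6 cols 2-6 -> outside (row miss)
Winner: C at z=1

Answer: 1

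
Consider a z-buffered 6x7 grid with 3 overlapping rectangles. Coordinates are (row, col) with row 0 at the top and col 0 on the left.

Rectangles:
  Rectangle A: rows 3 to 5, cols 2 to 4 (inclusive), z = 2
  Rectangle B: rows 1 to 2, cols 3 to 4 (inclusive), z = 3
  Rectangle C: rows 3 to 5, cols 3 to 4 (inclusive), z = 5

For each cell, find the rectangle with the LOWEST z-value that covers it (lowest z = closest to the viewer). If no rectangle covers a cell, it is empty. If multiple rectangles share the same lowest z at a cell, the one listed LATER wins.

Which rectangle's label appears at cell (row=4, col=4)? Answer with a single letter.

Check cell (4,4):
  A: rows 3-5 cols 2-4 z=2 -> covers; best now A (z=2)
  B: rows 1-2 cols 3-4 -> outside (row miss)
  C: rows 3-5 cols 3-4 z=5 -> covers; best now A (z=2)
Winner: A at z=2

Answer: A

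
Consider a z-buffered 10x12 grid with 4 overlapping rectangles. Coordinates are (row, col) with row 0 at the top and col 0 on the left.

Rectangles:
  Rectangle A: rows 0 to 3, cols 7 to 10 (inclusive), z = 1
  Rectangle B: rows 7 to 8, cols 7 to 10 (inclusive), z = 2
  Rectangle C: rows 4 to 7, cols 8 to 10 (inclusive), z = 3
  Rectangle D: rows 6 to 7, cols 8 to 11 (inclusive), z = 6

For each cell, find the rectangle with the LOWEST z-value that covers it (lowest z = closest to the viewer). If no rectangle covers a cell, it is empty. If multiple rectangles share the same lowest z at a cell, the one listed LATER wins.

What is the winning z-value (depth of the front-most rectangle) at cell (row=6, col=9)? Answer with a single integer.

Check cell (6,9):
  A: rows 0-3 cols 7-10 -> outside (row miss)
  B: rows 7-8 cols 7-10 -> outside (row miss)
  C: rows 4-7 cols 8-10 z=3 -> covers; best now C (z=3)
  D: rows 6-7 cols 8-11 z=6 -> covers; best now C (z=3)
Winner: C at z=3

Answer: 3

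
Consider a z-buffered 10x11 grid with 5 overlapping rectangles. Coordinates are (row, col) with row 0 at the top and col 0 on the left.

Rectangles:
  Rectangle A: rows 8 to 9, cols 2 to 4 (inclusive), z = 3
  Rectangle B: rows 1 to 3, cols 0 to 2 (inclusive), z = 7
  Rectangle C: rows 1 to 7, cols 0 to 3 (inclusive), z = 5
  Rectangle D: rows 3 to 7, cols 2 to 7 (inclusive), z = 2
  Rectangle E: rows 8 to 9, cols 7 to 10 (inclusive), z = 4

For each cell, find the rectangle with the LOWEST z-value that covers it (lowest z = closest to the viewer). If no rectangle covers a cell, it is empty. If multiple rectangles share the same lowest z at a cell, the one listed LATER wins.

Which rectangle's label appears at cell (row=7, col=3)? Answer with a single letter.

Answer: D

Derivation:
Check cell (7,3):
  A: rows 8-9 cols 2-4 -> outside (row miss)
  B: rows 1-3 cols 0-2 -> outside (row miss)
  C: rows 1-7 cols 0-3 z=5 -> covers; best now C (z=5)
  D: rows 3-7 cols 2-7 z=2 -> covers; best now D (z=2)
  E: rows 8-9 cols 7-10 -> outside (row miss)
Winner: D at z=2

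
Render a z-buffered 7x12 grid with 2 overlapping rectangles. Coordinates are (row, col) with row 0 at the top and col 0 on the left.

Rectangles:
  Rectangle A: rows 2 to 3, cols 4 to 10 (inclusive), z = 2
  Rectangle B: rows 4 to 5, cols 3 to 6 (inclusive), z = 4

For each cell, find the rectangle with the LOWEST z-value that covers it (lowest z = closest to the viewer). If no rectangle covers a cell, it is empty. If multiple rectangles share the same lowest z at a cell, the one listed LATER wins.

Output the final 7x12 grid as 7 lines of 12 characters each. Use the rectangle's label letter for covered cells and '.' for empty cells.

............
............
....AAAAAAA.
....AAAAAAA.
...BBBB.....
...BBBB.....
............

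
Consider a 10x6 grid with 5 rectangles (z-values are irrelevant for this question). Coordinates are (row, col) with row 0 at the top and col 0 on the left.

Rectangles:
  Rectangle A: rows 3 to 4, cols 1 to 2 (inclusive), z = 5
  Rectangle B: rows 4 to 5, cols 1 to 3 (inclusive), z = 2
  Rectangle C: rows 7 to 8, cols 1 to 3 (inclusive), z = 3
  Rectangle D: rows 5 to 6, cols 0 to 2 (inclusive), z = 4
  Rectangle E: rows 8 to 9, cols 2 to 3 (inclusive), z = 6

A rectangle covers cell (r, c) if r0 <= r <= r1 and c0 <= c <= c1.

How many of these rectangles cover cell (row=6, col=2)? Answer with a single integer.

Check cell (6,2):
  A: rows 3-4 cols 1-2 -> outside (row miss)
  B: rows 4-5 cols 1-3 -> outside (row miss)
  C: rows 7-8 cols 1-3 -> outside (row miss)
  D: rows 5-6 cols 0-2 -> covers
  E: rows 8-9 cols 2-3 -> outside (row miss)
Count covering = 1

Answer: 1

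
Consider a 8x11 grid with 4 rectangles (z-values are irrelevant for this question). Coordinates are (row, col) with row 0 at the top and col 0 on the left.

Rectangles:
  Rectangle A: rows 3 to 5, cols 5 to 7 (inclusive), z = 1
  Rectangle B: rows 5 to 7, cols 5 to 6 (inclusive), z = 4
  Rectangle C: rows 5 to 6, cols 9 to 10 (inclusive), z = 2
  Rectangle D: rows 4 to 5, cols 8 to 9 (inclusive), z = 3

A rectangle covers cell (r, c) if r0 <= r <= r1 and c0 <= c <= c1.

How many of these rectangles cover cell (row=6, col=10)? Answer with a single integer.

Answer: 1

Derivation:
Check cell (6,10):
  A: rows 3-5 cols 5-7 -> outside (row miss)
  B: rows 5-7 cols 5-6 -> outside (col miss)
  C: rows 5-6 cols 9-10 -> covers
  D: rows 4-5 cols 8-9 -> outside (row miss)
Count covering = 1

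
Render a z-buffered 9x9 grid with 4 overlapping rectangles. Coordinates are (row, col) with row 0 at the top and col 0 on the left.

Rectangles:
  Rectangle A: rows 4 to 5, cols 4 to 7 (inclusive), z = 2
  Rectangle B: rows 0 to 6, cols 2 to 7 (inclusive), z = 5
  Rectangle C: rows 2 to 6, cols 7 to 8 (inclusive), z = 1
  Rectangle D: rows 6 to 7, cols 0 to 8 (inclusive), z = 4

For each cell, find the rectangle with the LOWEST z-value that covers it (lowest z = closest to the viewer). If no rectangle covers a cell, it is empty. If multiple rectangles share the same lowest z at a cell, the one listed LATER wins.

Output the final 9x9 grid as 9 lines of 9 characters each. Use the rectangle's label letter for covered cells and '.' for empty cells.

..BBBBBB.
..BBBBBB.
..BBBBBCC
..BBBBBCC
..BBAAACC
..BBAAACC
DDDDDDDCC
DDDDDDDDD
.........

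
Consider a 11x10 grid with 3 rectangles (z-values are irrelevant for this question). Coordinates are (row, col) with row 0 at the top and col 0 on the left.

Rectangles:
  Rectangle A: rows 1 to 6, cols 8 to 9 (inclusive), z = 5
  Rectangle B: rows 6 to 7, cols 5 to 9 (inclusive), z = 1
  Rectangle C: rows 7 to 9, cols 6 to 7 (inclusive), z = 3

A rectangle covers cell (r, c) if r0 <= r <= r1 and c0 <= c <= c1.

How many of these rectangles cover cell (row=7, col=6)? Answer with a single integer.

Answer: 2

Derivation:
Check cell (7,6):
  A: rows 1-6 cols 8-9 -> outside (row miss)
  B: rows 6-7 cols 5-9 -> covers
  C: rows 7-9 cols 6-7 -> covers
Count covering = 2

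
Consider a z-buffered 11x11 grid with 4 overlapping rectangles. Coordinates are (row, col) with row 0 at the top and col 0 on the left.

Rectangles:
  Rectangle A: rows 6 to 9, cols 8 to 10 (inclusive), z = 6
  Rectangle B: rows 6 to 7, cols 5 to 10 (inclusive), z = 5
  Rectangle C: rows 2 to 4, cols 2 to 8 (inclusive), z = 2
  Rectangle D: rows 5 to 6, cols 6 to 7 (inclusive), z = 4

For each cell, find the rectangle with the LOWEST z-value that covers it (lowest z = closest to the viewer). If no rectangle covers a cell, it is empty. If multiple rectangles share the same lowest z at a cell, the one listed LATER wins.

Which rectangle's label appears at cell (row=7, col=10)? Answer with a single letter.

Check cell (7,10):
  A: rows 6-9 cols 8-10 z=6 -> covers; best now A (z=6)
  B: rows 6-7 cols 5-10 z=5 -> covers; best now B (z=5)
  C: rows 2-4 cols 2-8 -> outside (row miss)
  D: rows 5-6 cols 6-7 -> outside (row miss)
Winner: B at z=5

Answer: B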